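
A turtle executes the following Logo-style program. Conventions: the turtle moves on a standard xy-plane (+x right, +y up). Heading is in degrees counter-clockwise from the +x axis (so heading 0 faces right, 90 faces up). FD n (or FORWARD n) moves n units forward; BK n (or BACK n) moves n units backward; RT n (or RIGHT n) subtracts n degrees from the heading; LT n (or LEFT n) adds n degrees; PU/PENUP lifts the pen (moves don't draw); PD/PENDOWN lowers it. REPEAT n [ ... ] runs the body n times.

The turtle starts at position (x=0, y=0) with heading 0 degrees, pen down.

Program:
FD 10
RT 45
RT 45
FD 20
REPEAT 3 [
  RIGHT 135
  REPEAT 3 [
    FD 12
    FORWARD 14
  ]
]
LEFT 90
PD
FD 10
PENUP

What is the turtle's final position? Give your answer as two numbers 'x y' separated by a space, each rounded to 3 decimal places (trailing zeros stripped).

Answer: -15.238 -27.071

Derivation:
Executing turtle program step by step:
Start: pos=(0,0), heading=0, pen down
FD 10: (0,0) -> (10,0) [heading=0, draw]
RT 45: heading 0 -> 315
RT 45: heading 315 -> 270
FD 20: (10,0) -> (10,-20) [heading=270, draw]
REPEAT 3 [
  -- iteration 1/3 --
  RT 135: heading 270 -> 135
  REPEAT 3 [
    -- iteration 1/3 --
    FD 12: (10,-20) -> (1.515,-11.515) [heading=135, draw]
    FD 14: (1.515,-11.515) -> (-8.385,-1.615) [heading=135, draw]
    -- iteration 2/3 --
    FD 12: (-8.385,-1.615) -> (-16.87,6.87) [heading=135, draw]
    FD 14: (-16.87,6.87) -> (-26.77,16.77) [heading=135, draw]
    -- iteration 3/3 --
    FD 12: (-26.77,16.77) -> (-35.255,25.255) [heading=135, draw]
    FD 14: (-35.255,25.255) -> (-45.154,35.154) [heading=135, draw]
  ]
  -- iteration 2/3 --
  RT 135: heading 135 -> 0
  REPEAT 3 [
    -- iteration 1/3 --
    FD 12: (-45.154,35.154) -> (-33.154,35.154) [heading=0, draw]
    FD 14: (-33.154,35.154) -> (-19.154,35.154) [heading=0, draw]
    -- iteration 2/3 --
    FD 12: (-19.154,35.154) -> (-7.154,35.154) [heading=0, draw]
    FD 14: (-7.154,35.154) -> (6.846,35.154) [heading=0, draw]
    -- iteration 3/3 --
    FD 12: (6.846,35.154) -> (18.846,35.154) [heading=0, draw]
    FD 14: (18.846,35.154) -> (32.846,35.154) [heading=0, draw]
  ]
  -- iteration 3/3 --
  RT 135: heading 0 -> 225
  REPEAT 3 [
    -- iteration 1/3 --
    FD 12: (32.846,35.154) -> (24.36,26.669) [heading=225, draw]
    FD 14: (24.36,26.669) -> (14.461,16.77) [heading=225, draw]
    -- iteration 2/3 --
    FD 12: (14.461,16.77) -> (5.976,8.284) [heading=225, draw]
    FD 14: (5.976,8.284) -> (-3.924,-1.615) [heading=225, draw]
    -- iteration 3/3 --
    FD 12: (-3.924,-1.615) -> (-12.409,-10.101) [heading=225, draw]
    FD 14: (-12.409,-10.101) -> (-22.309,-20) [heading=225, draw]
  ]
]
LT 90: heading 225 -> 315
PD: pen down
FD 10: (-22.309,-20) -> (-15.238,-27.071) [heading=315, draw]
PU: pen up
Final: pos=(-15.238,-27.071), heading=315, 21 segment(s) drawn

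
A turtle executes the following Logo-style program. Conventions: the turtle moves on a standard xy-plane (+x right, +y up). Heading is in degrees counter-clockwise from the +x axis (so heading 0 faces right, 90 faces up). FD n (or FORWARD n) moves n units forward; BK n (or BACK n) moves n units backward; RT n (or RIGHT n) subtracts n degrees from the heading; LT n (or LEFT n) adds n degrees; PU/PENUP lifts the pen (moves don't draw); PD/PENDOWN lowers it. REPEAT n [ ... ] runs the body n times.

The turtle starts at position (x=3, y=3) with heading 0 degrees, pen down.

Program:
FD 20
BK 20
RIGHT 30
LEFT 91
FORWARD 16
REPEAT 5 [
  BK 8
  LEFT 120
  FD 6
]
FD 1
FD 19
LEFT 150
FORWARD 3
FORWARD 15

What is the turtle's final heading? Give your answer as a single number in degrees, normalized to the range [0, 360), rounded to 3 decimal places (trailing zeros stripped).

Answer: 91

Derivation:
Executing turtle program step by step:
Start: pos=(3,3), heading=0, pen down
FD 20: (3,3) -> (23,3) [heading=0, draw]
BK 20: (23,3) -> (3,3) [heading=0, draw]
RT 30: heading 0 -> 330
LT 91: heading 330 -> 61
FD 16: (3,3) -> (10.757,16.994) [heading=61, draw]
REPEAT 5 [
  -- iteration 1/5 --
  BK 8: (10.757,16.994) -> (6.878,9.997) [heading=61, draw]
  LT 120: heading 61 -> 181
  FD 6: (6.878,9.997) -> (0.879,9.892) [heading=181, draw]
  -- iteration 2/5 --
  BK 8: (0.879,9.892) -> (8.878,10.032) [heading=181, draw]
  LT 120: heading 181 -> 301
  FD 6: (8.878,10.032) -> (11.968,4.889) [heading=301, draw]
  -- iteration 3/5 --
  BK 8: (11.968,4.889) -> (7.848,11.746) [heading=301, draw]
  LT 120: heading 301 -> 61
  FD 6: (7.848,11.746) -> (10.757,16.994) [heading=61, draw]
  -- iteration 4/5 --
  BK 8: (10.757,16.994) -> (6.878,9.997) [heading=61, draw]
  LT 120: heading 61 -> 181
  FD 6: (6.878,9.997) -> (0.879,9.892) [heading=181, draw]
  -- iteration 5/5 --
  BK 8: (0.879,9.892) -> (8.878,10.032) [heading=181, draw]
  LT 120: heading 181 -> 301
  FD 6: (8.878,10.032) -> (11.968,4.889) [heading=301, draw]
]
FD 1: (11.968,4.889) -> (12.483,4.032) [heading=301, draw]
FD 19: (12.483,4.032) -> (22.269,-12.254) [heading=301, draw]
LT 150: heading 301 -> 91
FD 3: (22.269,-12.254) -> (22.217,-9.255) [heading=91, draw]
FD 15: (22.217,-9.255) -> (21.955,5.743) [heading=91, draw]
Final: pos=(21.955,5.743), heading=91, 17 segment(s) drawn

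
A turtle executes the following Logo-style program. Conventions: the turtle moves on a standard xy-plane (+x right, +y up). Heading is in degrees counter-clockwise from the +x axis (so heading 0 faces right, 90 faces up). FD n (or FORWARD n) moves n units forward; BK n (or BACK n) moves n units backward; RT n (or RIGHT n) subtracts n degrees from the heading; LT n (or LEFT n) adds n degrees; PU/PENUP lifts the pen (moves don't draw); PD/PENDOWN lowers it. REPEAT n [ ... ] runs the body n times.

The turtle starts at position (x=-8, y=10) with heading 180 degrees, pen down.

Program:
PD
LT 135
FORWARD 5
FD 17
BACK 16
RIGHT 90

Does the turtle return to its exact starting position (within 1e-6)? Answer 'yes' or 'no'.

Executing turtle program step by step:
Start: pos=(-8,10), heading=180, pen down
PD: pen down
LT 135: heading 180 -> 315
FD 5: (-8,10) -> (-4.464,6.464) [heading=315, draw]
FD 17: (-4.464,6.464) -> (7.556,-5.556) [heading=315, draw]
BK 16: (7.556,-5.556) -> (-3.757,5.757) [heading=315, draw]
RT 90: heading 315 -> 225
Final: pos=(-3.757,5.757), heading=225, 3 segment(s) drawn

Start position: (-8, 10)
Final position: (-3.757, 5.757)
Distance = 6; >= 1e-6 -> NOT closed

Answer: no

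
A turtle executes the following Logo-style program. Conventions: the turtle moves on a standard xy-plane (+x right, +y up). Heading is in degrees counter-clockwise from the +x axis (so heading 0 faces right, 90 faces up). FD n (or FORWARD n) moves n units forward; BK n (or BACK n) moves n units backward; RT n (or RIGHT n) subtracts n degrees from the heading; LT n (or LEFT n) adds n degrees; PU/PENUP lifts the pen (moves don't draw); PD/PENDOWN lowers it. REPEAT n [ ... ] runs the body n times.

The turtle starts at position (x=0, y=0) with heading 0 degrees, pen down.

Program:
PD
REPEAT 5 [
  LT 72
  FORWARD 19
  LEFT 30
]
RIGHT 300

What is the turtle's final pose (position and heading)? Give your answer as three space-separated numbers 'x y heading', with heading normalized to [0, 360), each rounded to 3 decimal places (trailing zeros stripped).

Answer: -2.468 23.486 210

Derivation:
Executing turtle program step by step:
Start: pos=(0,0), heading=0, pen down
PD: pen down
REPEAT 5 [
  -- iteration 1/5 --
  LT 72: heading 0 -> 72
  FD 19: (0,0) -> (5.871,18.07) [heading=72, draw]
  LT 30: heading 72 -> 102
  -- iteration 2/5 --
  LT 72: heading 102 -> 174
  FD 19: (5.871,18.07) -> (-13.025,20.056) [heading=174, draw]
  LT 30: heading 174 -> 204
  -- iteration 3/5 --
  LT 72: heading 204 -> 276
  FD 19: (-13.025,20.056) -> (-11.039,1.16) [heading=276, draw]
  LT 30: heading 276 -> 306
  -- iteration 4/5 --
  LT 72: heading 306 -> 18
  FD 19: (-11.039,1.16) -> (7.032,7.032) [heading=18, draw]
  LT 30: heading 18 -> 48
  -- iteration 5/5 --
  LT 72: heading 48 -> 120
  FD 19: (7.032,7.032) -> (-2.468,23.486) [heading=120, draw]
  LT 30: heading 120 -> 150
]
RT 300: heading 150 -> 210
Final: pos=(-2.468,23.486), heading=210, 5 segment(s) drawn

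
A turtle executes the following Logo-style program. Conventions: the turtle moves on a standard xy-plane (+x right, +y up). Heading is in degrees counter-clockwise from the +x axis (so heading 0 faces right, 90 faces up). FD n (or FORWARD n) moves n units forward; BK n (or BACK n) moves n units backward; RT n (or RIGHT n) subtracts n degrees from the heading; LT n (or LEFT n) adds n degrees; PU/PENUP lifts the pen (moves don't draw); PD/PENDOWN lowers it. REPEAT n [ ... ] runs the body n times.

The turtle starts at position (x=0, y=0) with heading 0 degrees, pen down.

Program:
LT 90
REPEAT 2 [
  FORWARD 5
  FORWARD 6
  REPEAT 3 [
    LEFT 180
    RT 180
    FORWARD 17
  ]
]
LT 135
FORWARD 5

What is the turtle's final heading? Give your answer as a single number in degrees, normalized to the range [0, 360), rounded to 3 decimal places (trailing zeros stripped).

Answer: 225

Derivation:
Executing turtle program step by step:
Start: pos=(0,0), heading=0, pen down
LT 90: heading 0 -> 90
REPEAT 2 [
  -- iteration 1/2 --
  FD 5: (0,0) -> (0,5) [heading=90, draw]
  FD 6: (0,5) -> (0,11) [heading=90, draw]
  REPEAT 3 [
    -- iteration 1/3 --
    LT 180: heading 90 -> 270
    RT 180: heading 270 -> 90
    FD 17: (0,11) -> (0,28) [heading=90, draw]
    -- iteration 2/3 --
    LT 180: heading 90 -> 270
    RT 180: heading 270 -> 90
    FD 17: (0,28) -> (0,45) [heading=90, draw]
    -- iteration 3/3 --
    LT 180: heading 90 -> 270
    RT 180: heading 270 -> 90
    FD 17: (0,45) -> (0,62) [heading=90, draw]
  ]
  -- iteration 2/2 --
  FD 5: (0,62) -> (0,67) [heading=90, draw]
  FD 6: (0,67) -> (0,73) [heading=90, draw]
  REPEAT 3 [
    -- iteration 1/3 --
    LT 180: heading 90 -> 270
    RT 180: heading 270 -> 90
    FD 17: (0,73) -> (0,90) [heading=90, draw]
    -- iteration 2/3 --
    LT 180: heading 90 -> 270
    RT 180: heading 270 -> 90
    FD 17: (0,90) -> (0,107) [heading=90, draw]
    -- iteration 3/3 --
    LT 180: heading 90 -> 270
    RT 180: heading 270 -> 90
    FD 17: (0,107) -> (0,124) [heading=90, draw]
  ]
]
LT 135: heading 90 -> 225
FD 5: (0,124) -> (-3.536,120.464) [heading=225, draw]
Final: pos=(-3.536,120.464), heading=225, 11 segment(s) drawn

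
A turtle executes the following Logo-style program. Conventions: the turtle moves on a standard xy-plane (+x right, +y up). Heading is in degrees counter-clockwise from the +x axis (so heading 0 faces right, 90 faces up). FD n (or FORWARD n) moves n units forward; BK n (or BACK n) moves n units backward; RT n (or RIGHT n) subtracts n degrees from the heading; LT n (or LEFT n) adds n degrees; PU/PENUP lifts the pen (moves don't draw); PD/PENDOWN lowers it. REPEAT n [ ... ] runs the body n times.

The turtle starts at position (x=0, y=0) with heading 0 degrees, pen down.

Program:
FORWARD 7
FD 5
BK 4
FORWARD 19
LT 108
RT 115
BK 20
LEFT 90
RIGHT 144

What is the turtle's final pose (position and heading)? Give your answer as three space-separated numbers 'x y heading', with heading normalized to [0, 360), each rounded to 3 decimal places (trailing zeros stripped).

Executing turtle program step by step:
Start: pos=(0,0), heading=0, pen down
FD 7: (0,0) -> (7,0) [heading=0, draw]
FD 5: (7,0) -> (12,0) [heading=0, draw]
BK 4: (12,0) -> (8,0) [heading=0, draw]
FD 19: (8,0) -> (27,0) [heading=0, draw]
LT 108: heading 0 -> 108
RT 115: heading 108 -> 353
BK 20: (27,0) -> (7.149,2.437) [heading=353, draw]
LT 90: heading 353 -> 83
RT 144: heading 83 -> 299
Final: pos=(7.149,2.437), heading=299, 5 segment(s) drawn

Answer: 7.149 2.437 299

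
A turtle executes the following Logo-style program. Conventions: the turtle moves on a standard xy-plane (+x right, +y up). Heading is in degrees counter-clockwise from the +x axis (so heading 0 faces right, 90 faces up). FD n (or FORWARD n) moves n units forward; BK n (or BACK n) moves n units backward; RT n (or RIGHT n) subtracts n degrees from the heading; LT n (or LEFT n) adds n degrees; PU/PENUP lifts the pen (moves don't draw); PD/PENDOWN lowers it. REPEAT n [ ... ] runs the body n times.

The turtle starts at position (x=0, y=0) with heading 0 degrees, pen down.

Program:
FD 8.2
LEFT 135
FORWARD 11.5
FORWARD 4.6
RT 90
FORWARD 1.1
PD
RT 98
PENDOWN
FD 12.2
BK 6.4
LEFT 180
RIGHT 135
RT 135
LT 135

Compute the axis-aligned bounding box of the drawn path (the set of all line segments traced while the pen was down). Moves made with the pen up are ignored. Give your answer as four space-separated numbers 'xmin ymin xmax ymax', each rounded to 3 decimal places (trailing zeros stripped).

Executing turtle program step by step:
Start: pos=(0,0), heading=0, pen down
FD 8.2: (0,0) -> (8.2,0) [heading=0, draw]
LT 135: heading 0 -> 135
FD 11.5: (8.2,0) -> (0.068,8.132) [heading=135, draw]
FD 4.6: (0.068,8.132) -> (-3.184,11.384) [heading=135, draw]
RT 90: heading 135 -> 45
FD 1.1: (-3.184,11.384) -> (-2.407,12.162) [heading=45, draw]
PD: pen down
RT 98: heading 45 -> 307
PD: pen down
FD 12.2: (-2.407,12.162) -> (4.936,2.419) [heading=307, draw]
BK 6.4: (4.936,2.419) -> (1.084,7.53) [heading=307, draw]
LT 180: heading 307 -> 127
RT 135: heading 127 -> 352
RT 135: heading 352 -> 217
LT 135: heading 217 -> 352
Final: pos=(1.084,7.53), heading=352, 6 segment(s) drawn

Segment endpoints: x in {-3.184, -2.407, 0, 0.068, 1.084, 4.936, 8.2}, y in {0, 2.419, 7.53, 8.132, 11.384, 12.162}
xmin=-3.184, ymin=0, xmax=8.2, ymax=12.162

Answer: -3.184 0 8.2 12.162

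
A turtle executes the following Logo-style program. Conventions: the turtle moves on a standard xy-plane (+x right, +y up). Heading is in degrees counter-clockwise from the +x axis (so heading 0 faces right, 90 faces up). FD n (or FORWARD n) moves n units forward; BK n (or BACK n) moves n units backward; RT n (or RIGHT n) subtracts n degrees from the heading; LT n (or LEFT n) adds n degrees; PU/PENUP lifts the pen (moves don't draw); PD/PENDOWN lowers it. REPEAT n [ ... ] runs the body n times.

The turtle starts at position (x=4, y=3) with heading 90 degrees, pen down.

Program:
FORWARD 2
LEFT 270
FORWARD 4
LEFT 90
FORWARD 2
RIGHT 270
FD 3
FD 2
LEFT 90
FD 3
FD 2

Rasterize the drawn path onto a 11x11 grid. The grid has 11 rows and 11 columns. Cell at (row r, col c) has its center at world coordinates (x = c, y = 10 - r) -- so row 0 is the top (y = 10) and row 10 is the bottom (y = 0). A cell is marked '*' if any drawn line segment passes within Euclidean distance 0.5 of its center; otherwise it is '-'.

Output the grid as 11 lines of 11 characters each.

Answer: -----------
-----------
-----------
---******--
---*----*--
---******--
---**------
---**------
---*-------
-----------
-----------

Derivation:
Segment 0: (4,3) -> (4,5)
Segment 1: (4,5) -> (8,5)
Segment 2: (8,5) -> (8,7)
Segment 3: (8,7) -> (5,7)
Segment 4: (5,7) -> (3,7)
Segment 5: (3,7) -> (3,4)
Segment 6: (3,4) -> (3,2)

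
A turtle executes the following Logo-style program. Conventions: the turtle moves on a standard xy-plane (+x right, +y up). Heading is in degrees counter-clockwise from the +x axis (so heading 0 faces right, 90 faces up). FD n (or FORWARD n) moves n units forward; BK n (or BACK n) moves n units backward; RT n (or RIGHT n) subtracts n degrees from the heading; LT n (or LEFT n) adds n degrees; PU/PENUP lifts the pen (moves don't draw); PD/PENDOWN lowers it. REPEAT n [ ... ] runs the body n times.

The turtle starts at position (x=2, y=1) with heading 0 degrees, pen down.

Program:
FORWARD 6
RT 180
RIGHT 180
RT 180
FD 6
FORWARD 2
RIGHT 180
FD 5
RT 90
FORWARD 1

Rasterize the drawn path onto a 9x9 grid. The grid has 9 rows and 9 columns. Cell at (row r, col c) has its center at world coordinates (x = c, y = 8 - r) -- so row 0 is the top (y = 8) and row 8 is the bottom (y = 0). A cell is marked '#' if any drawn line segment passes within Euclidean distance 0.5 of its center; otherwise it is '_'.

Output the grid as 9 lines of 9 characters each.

Segment 0: (2,1) -> (8,1)
Segment 1: (8,1) -> (2,1)
Segment 2: (2,1) -> (0,1)
Segment 3: (0,1) -> (5,1)
Segment 4: (5,1) -> (5,-0)

Answer: _________
_________
_________
_________
_________
_________
_________
#########
_____#___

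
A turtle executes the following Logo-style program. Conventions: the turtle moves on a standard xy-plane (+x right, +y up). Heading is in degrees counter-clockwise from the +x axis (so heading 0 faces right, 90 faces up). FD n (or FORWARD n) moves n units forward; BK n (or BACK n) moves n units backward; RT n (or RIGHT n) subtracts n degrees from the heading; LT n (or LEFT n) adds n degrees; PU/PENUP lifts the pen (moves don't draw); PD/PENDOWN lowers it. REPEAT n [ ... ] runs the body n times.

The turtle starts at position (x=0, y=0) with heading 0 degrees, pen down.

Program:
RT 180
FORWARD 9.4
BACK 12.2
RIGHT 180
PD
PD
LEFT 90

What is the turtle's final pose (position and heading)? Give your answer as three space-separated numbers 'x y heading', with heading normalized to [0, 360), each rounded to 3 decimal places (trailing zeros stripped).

Executing turtle program step by step:
Start: pos=(0,0), heading=0, pen down
RT 180: heading 0 -> 180
FD 9.4: (0,0) -> (-9.4,0) [heading=180, draw]
BK 12.2: (-9.4,0) -> (2.8,0) [heading=180, draw]
RT 180: heading 180 -> 0
PD: pen down
PD: pen down
LT 90: heading 0 -> 90
Final: pos=(2.8,0), heading=90, 2 segment(s) drawn

Answer: 2.8 0 90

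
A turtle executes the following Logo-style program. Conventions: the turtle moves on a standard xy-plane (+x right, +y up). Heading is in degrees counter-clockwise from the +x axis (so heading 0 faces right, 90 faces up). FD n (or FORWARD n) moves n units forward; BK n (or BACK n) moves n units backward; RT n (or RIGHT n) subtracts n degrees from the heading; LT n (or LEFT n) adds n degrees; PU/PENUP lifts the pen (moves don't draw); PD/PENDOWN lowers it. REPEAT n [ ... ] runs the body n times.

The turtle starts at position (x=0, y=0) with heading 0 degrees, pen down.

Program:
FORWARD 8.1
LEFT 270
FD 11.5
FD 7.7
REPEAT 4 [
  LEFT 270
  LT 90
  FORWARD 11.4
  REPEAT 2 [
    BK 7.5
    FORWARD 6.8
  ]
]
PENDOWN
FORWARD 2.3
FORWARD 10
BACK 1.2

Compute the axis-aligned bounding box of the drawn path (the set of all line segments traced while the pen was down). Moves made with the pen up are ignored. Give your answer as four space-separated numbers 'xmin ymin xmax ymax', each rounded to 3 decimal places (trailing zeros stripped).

Answer: 0 -71.5 8.1 0

Derivation:
Executing turtle program step by step:
Start: pos=(0,0), heading=0, pen down
FD 8.1: (0,0) -> (8.1,0) [heading=0, draw]
LT 270: heading 0 -> 270
FD 11.5: (8.1,0) -> (8.1,-11.5) [heading=270, draw]
FD 7.7: (8.1,-11.5) -> (8.1,-19.2) [heading=270, draw]
REPEAT 4 [
  -- iteration 1/4 --
  LT 270: heading 270 -> 180
  LT 90: heading 180 -> 270
  FD 11.4: (8.1,-19.2) -> (8.1,-30.6) [heading=270, draw]
  REPEAT 2 [
    -- iteration 1/2 --
    BK 7.5: (8.1,-30.6) -> (8.1,-23.1) [heading=270, draw]
    FD 6.8: (8.1,-23.1) -> (8.1,-29.9) [heading=270, draw]
    -- iteration 2/2 --
    BK 7.5: (8.1,-29.9) -> (8.1,-22.4) [heading=270, draw]
    FD 6.8: (8.1,-22.4) -> (8.1,-29.2) [heading=270, draw]
  ]
  -- iteration 2/4 --
  LT 270: heading 270 -> 180
  LT 90: heading 180 -> 270
  FD 11.4: (8.1,-29.2) -> (8.1,-40.6) [heading=270, draw]
  REPEAT 2 [
    -- iteration 1/2 --
    BK 7.5: (8.1,-40.6) -> (8.1,-33.1) [heading=270, draw]
    FD 6.8: (8.1,-33.1) -> (8.1,-39.9) [heading=270, draw]
    -- iteration 2/2 --
    BK 7.5: (8.1,-39.9) -> (8.1,-32.4) [heading=270, draw]
    FD 6.8: (8.1,-32.4) -> (8.1,-39.2) [heading=270, draw]
  ]
  -- iteration 3/4 --
  LT 270: heading 270 -> 180
  LT 90: heading 180 -> 270
  FD 11.4: (8.1,-39.2) -> (8.1,-50.6) [heading=270, draw]
  REPEAT 2 [
    -- iteration 1/2 --
    BK 7.5: (8.1,-50.6) -> (8.1,-43.1) [heading=270, draw]
    FD 6.8: (8.1,-43.1) -> (8.1,-49.9) [heading=270, draw]
    -- iteration 2/2 --
    BK 7.5: (8.1,-49.9) -> (8.1,-42.4) [heading=270, draw]
    FD 6.8: (8.1,-42.4) -> (8.1,-49.2) [heading=270, draw]
  ]
  -- iteration 4/4 --
  LT 270: heading 270 -> 180
  LT 90: heading 180 -> 270
  FD 11.4: (8.1,-49.2) -> (8.1,-60.6) [heading=270, draw]
  REPEAT 2 [
    -- iteration 1/2 --
    BK 7.5: (8.1,-60.6) -> (8.1,-53.1) [heading=270, draw]
    FD 6.8: (8.1,-53.1) -> (8.1,-59.9) [heading=270, draw]
    -- iteration 2/2 --
    BK 7.5: (8.1,-59.9) -> (8.1,-52.4) [heading=270, draw]
    FD 6.8: (8.1,-52.4) -> (8.1,-59.2) [heading=270, draw]
  ]
]
PD: pen down
FD 2.3: (8.1,-59.2) -> (8.1,-61.5) [heading=270, draw]
FD 10: (8.1,-61.5) -> (8.1,-71.5) [heading=270, draw]
BK 1.2: (8.1,-71.5) -> (8.1,-70.3) [heading=270, draw]
Final: pos=(8.1,-70.3), heading=270, 26 segment(s) drawn

Segment endpoints: x in {0, 8.1, 8.1, 8.1, 8.1, 8.1, 8.1, 8.1, 8.1, 8.1, 8.1, 8.1, 8.1, 8.1, 8.1}, y in {-71.5, -70.3, -61.5, -60.6, -59.9, -59.2, -53.1, -52.4, -50.6, -49.9, -49.2, -43.1, -42.4, -40.6, -39.9, -39.2, -33.1, -32.4, -30.6, -29.9, -29.2, -23.1, -22.4, -19.2, -11.5, 0}
xmin=0, ymin=-71.5, xmax=8.1, ymax=0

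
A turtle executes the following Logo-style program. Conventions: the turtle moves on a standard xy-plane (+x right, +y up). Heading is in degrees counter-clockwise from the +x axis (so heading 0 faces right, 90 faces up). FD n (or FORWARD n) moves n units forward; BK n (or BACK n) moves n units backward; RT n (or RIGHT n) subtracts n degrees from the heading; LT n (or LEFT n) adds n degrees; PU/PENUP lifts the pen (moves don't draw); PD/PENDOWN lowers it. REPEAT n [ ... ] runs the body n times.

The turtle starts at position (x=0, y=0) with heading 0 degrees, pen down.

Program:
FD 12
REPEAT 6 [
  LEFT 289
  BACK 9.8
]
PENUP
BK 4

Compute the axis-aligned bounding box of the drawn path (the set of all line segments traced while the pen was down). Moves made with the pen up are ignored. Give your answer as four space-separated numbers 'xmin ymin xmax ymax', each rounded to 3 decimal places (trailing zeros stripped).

Answer: 0 -0.401 24.751 15.3

Derivation:
Executing turtle program step by step:
Start: pos=(0,0), heading=0, pen down
FD 12: (0,0) -> (12,0) [heading=0, draw]
REPEAT 6 [
  -- iteration 1/6 --
  LT 289: heading 0 -> 289
  BK 9.8: (12,0) -> (8.809,9.266) [heading=289, draw]
  -- iteration 2/6 --
  LT 289: heading 289 -> 218
  BK 9.8: (8.809,9.266) -> (16.532,15.3) [heading=218, draw]
  -- iteration 3/6 --
  LT 289: heading 218 -> 147
  BK 9.8: (16.532,15.3) -> (24.751,9.962) [heading=147, draw]
  -- iteration 4/6 --
  LT 289: heading 147 -> 76
  BK 9.8: (24.751,9.962) -> (22.38,0.453) [heading=76, draw]
  -- iteration 5/6 --
  LT 289: heading 76 -> 5
  BK 9.8: (22.38,0.453) -> (12.617,-0.401) [heading=5, draw]
  -- iteration 6/6 --
  LT 289: heading 5 -> 294
  BK 9.8: (12.617,-0.401) -> (8.631,8.552) [heading=294, draw]
]
PU: pen up
BK 4: (8.631,8.552) -> (7.004,12.206) [heading=294, move]
Final: pos=(7.004,12.206), heading=294, 7 segment(s) drawn

Segment endpoints: x in {0, 8.631, 8.809, 12, 12.617, 16.532, 22.38, 24.751}, y in {-0.401, 0, 0.453, 8.552, 9.266, 9.962, 15.3}
xmin=0, ymin=-0.401, xmax=24.751, ymax=15.3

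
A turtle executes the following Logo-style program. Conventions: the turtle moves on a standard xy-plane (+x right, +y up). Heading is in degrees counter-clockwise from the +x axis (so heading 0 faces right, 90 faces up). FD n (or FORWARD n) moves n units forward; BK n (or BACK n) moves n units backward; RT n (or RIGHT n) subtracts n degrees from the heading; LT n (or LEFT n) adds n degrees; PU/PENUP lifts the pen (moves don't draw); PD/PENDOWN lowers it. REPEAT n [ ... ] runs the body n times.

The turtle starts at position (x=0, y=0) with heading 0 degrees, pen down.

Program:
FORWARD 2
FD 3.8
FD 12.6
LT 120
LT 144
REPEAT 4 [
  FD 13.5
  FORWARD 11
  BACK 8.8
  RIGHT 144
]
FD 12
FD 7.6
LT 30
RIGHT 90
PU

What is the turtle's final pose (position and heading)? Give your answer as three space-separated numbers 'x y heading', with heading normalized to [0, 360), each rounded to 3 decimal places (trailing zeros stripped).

Answer: 21.01 2.898 348

Derivation:
Executing turtle program step by step:
Start: pos=(0,0), heading=0, pen down
FD 2: (0,0) -> (2,0) [heading=0, draw]
FD 3.8: (2,0) -> (5.8,0) [heading=0, draw]
FD 12.6: (5.8,0) -> (18.4,0) [heading=0, draw]
LT 120: heading 0 -> 120
LT 144: heading 120 -> 264
REPEAT 4 [
  -- iteration 1/4 --
  FD 13.5: (18.4,0) -> (16.989,-13.426) [heading=264, draw]
  FD 11: (16.989,-13.426) -> (15.839,-24.366) [heading=264, draw]
  BK 8.8: (15.839,-24.366) -> (16.759,-15.614) [heading=264, draw]
  RT 144: heading 264 -> 120
  -- iteration 2/4 --
  FD 13.5: (16.759,-15.614) -> (10.009,-3.923) [heading=120, draw]
  FD 11: (10.009,-3.923) -> (4.509,5.604) [heading=120, draw]
  BK 8.8: (4.509,5.604) -> (8.909,-2.017) [heading=120, draw]
  RT 144: heading 120 -> 336
  -- iteration 3/4 --
  FD 13.5: (8.909,-2.017) -> (21.242,-7.508) [heading=336, draw]
  FD 11: (21.242,-7.508) -> (31.291,-11.982) [heading=336, draw]
  BK 8.8: (31.291,-11.982) -> (23.252,-8.403) [heading=336, draw]
  RT 144: heading 336 -> 192
  -- iteration 4/4 --
  FD 13.5: (23.252,-8.403) -> (10.047,-11.21) [heading=192, draw]
  FD 11: (10.047,-11.21) -> (-0.713,-13.497) [heading=192, draw]
  BK 8.8: (-0.713,-13.497) -> (7.895,-11.667) [heading=192, draw]
  RT 144: heading 192 -> 48
]
FD 12: (7.895,-11.667) -> (15.924,-2.75) [heading=48, draw]
FD 7.6: (15.924,-2.75) -> (21.01,2.898) [heading=48, draw]
LT 30: heading 48 -> 78
RT 90: heading 78 -> 348
PU: pen up
Final: pos=(21.01,2.898), heading=348, 17 segment(s) drawn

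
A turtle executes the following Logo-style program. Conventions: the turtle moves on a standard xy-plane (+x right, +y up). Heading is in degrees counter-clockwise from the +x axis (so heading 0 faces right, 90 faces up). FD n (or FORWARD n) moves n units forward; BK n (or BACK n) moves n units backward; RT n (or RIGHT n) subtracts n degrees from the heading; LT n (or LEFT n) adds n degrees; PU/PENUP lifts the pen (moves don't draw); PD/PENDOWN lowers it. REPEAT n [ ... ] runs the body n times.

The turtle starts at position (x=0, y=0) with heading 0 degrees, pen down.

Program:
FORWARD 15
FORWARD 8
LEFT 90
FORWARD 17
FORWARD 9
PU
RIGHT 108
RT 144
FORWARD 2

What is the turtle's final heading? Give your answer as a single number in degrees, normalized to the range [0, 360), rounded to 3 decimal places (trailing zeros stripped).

Answer: 198

Derivation:
Executing turtle program step by step:
Start: pos=(0,0), heading=0, pen down
FD 15: (0,0) -> (15,0) [heading=0, draw]
FD 8: (15,0) -> (23,0) [heading=0, draw]
LT 90: heading 0 -> 90
FD 17: (23,0) -> (23,17) [heading=90, draw]
FD 9: (23,17) -> (23,26) [heading=90, draw]
PU: pen up
RT 108: heading 90 -> 342
RT 144: heading 342 -> 198
FD 2: (23,26) -> (21.098,25.382) [heading=198, move]
Final: pos=(21.098,25.382), heading=198, 4 segment(s) drawn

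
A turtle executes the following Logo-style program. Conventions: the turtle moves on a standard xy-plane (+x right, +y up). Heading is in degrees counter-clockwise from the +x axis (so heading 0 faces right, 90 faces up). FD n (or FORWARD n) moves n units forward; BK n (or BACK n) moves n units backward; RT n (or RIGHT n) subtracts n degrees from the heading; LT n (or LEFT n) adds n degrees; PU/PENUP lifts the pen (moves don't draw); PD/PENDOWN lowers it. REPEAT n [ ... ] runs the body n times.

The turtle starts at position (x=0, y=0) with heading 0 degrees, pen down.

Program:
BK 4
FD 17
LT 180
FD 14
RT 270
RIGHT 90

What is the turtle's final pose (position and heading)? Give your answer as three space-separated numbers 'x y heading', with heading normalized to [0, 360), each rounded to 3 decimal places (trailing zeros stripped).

Executing turtle program step by step:
Start: pos=(0,0), heading=0, pen down
BK 4: (0,0) -> (-4,0) [heading=0, draw]
FD 17: (-4,0) -> (13,0) [heading=0, draw]
LT 180: heading 0 -> 180
FD 14: (13,0) -> (-1,0) [heading=180, draw]
RT 270: heading 180 -> 270
RT 90: heading 270 -> 180
Final: pos=(-1,0), heading=180, 3 segment(s) drawn

Answer: -1 0 180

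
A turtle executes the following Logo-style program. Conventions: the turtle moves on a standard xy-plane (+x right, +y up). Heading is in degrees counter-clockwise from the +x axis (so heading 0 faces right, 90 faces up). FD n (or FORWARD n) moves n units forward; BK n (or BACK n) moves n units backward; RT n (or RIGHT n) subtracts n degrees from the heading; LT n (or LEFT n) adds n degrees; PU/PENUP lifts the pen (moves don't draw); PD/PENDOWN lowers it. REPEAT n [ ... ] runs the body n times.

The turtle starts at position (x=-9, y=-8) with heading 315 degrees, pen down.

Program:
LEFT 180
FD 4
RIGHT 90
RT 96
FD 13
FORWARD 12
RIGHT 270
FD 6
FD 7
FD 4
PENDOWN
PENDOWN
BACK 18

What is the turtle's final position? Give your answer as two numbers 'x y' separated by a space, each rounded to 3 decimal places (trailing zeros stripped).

Executing turtle program step by step:
Start: pos=(-9,-8), heading=315, pen down
LT 180: heading 315 -> 135
FD 4: (-9,-8) -> (-11.828,-5.172) [heading=135, draw]
RT 90: heading 135 -> 45
RT 96: heading 45 -> 309
FD 13: (-11.828,-5.172) -> (-3.647,-15.274) [heading=309, draw]
FD 12: (-3.647,-15.274) -> (3.905,-24.6) [heading=309, draw]
RT 270: heading 309 -> 39
FD 6: (3.905,-24.6) -> (8.567,-20.824) [heading=39, draw]
FD 7: (8.567,-20.824) -> (14.007,-16.419) [heading=39, draw]
FD 4: (14.007,-16.419) -> (17.116,-13.902) [heading=39, draw]
PD: pen down
PD: pen down
BK 18: (17.116,-13.902) -> (3.127,-25.23) [heading=39, draw]
Final: pos=(3.127,-25.23), heading=39, 7 segment(s) drawn

Answer: 3.127 -25.23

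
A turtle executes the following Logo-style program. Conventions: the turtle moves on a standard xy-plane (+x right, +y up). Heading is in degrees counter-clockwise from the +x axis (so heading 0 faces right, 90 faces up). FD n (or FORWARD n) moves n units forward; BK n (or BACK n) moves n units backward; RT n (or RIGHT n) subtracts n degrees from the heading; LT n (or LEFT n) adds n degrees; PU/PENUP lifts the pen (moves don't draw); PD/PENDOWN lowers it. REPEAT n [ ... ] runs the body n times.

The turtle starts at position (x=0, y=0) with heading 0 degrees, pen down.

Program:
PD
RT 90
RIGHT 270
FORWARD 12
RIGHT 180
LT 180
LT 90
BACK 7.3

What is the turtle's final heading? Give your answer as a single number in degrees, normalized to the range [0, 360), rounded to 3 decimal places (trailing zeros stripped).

Answer: 90

Derivation:
Executing turtle program step by step:
Start: pos=(0,0), heading=0, pen down
PD: pen down
RT 90: heading 0 -> 270
RT 270: heading 270 -> 0
FD 12: (0,0) -> (12,0) [heading=0, draw]
RT 180: heading 0 -> 180
LT 180: heading 180 -> 0
LT 90: heading 0 -> 90
BK 7.3: (12,0) -> (12,-7.3) [heading=90, draw]
Final: pos=(12,-7.3), heading=90, 2 segment(s) drawn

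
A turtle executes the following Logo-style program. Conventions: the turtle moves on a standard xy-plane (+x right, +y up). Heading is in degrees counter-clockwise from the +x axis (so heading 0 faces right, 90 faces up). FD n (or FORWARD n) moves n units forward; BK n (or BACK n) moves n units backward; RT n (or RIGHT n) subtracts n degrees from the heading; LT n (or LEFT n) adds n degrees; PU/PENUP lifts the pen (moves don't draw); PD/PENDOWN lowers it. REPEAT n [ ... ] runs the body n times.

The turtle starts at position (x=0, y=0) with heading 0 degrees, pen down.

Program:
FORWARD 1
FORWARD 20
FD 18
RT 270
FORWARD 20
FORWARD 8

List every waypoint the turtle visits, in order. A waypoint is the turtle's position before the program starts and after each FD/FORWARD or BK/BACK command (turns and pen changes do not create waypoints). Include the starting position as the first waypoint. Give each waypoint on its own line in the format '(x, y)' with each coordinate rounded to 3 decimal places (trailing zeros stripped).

Executing turtle program step by step:
Start: pos=(0,0), heading=0, pen down
FD 1: (0,0) -> (1,0) [heading=0, draw]
FD 20: (1,0) -> (21,0) [heading=0, draw]
FD 18: (21,0) -> (39,0) [heading=0, draw]
RT 270: heading 0 -> 90
FD 20: (39,0) -> (39,20) [heading=90, draw]
FD 8: (39,20) -> (39,28) [heading=90, draw]
Final: pos=(39,28), heading=90, 5 segment(s) drawn
Waypoints (6 total):
(0, 0)
(1, 0)
(21, 0)
(39, 0)
(39, 20)
(39, 28)

Answer: (0, 0)
(1, 0)
(21, 0)
(39, 0)
(39, 20)
(39, 28)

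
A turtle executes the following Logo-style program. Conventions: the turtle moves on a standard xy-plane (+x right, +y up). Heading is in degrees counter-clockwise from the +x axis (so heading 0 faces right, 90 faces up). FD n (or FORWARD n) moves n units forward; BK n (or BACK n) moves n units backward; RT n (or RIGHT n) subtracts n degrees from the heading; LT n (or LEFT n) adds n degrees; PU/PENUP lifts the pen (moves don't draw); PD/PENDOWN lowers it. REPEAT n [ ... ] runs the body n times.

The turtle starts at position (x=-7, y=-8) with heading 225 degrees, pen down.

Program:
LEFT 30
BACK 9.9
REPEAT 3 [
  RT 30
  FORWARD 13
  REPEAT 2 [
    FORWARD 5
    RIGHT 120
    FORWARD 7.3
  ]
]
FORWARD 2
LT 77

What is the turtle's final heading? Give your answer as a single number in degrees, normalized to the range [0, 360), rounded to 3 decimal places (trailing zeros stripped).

Answer: 242

Derivation:
Executing turtle program step by step:
Start: pos=(-7,-8), heading=225, pen down
LT 30: heading 225 -> 255
BK 9.9: (-7,-8) -> (-4.438,1.563) [heading=255, draw]
REPEAT 3 [
  -- iteration 1/3 --
  RT 30: heading 255 -> 225
  FD 13: (-4.438,1.563) -> (-13.63,-7.63) [heading=225, draw]
  REPEAT 2 [
    -- iteration 1/2 --
    FD 5: (-13.63,-7.63) -> (-17.166,-11.165) [heading=225, draw]
    RT 120: heading 225 -> 105
    FD 7.3: (-17.166,-11.165) -> (-19.055,-4.114) [heading=105, draw]
    -- iteration 2/2 --
    FD 5: (-19.055,-4.114) -> (-20.349,0.716) [heading=105, draw]
    RT 120: heading 105 -> 345
    FD 7.3: (-20.349,0.716) -> (-13.298,-1.174) [heading=345, draw]
  ]
  -- iteration 2/3 --
  RT 30: heading 345 -> 315
  FD 13: (-13.298,-1.174) -> (-4.105,-10.366) [heading=315, draw]
  REPEAT 2 [
    -- iteration 1/2 --
    FD 5: (-4.105,-10.366) -> (-0.57,-13.902) [heading=315, draw]
    RT 120: heading 315 -> 195
    FD 7.3: (-0.57,-13.902) -> (-7.621,-15.791) [heading=195, draw]
    -- iteration 2/2 --
    FD 5: (-7.621,-15.791) -> (-12.451,-17.085) [heading=195, draw]
    RT 120: heading 195 -> 75
    FD 7.3: (-12.451,-17.085) -> (-10.561,-10.034) [heading=75, draw]
  ]
  -- iteration 3/3 --
  RT 30: heading 75 -> 45
  FD 13: (-10.561,-10.034) -> (-1.369,-0.841) [heading=45, draw]
  REPEAT 2 [
    -- iteration 1/2 --
    FD 5: (-1.369,-0.841) -> (2.167,2.694) [heading=45, draw]
    RT 120: heading 45 -> 285
    FD 7.3: (2.167,2.694) -> (4.056,-4.357) [heading=285, draw]
    -- iteration 2/2 --
    FD 5: (4.056,-4.357) -> (5.35,-9.187) [heading=285, draw]
    RT 120: heading 285 -> 165
    FD 7.3: (5.35,-9.187) -> (-1.701,-7.297) [heading=165, draw]
  ]
]
FD 2: (-1.701,-7.297) -> (-3.633,-6.78) [heading=165, draw]
LT 77: heading 165 -> 242
Final: pos=(-3.633,-6.78), heading=242, 17 segment(s) drawn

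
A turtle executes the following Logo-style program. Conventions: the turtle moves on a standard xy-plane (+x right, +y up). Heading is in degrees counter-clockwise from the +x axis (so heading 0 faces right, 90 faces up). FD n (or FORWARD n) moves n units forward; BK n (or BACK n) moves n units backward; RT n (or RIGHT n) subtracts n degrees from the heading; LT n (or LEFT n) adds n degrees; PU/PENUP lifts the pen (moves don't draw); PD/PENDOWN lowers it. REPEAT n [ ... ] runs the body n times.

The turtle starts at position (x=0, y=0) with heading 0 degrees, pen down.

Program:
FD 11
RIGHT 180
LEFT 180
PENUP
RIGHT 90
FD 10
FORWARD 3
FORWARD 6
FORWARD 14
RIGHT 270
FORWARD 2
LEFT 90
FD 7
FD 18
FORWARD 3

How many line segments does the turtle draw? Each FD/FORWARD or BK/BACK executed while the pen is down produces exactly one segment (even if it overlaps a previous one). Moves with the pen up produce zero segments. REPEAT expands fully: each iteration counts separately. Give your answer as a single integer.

Executing turtle program step by step:
Start: pos=(0,0), heading=0, pen down
FD 11: (0,0) -> (11,0) [heading=0, draw]
RT 180: heading 0 -> 180
LT 180: heading 180 -> 0
PU: pen up
RT 90: heading 0 -> 270
FD 10: (11,0) -> (11,-10) [heading=270, move]
FD 3: (11,-10) -> (11,-13) [heading=270, move]
FD 6: (11,-13) -> (11,-19) [heading=270, move]
FD 14: (11,-19) -> (11,-33) [heading=270, move]
RT 270: heading 270 -> 0
FD 2: (11,-33) -> (13,-33) [heading=0, move]
LT 90: heading 0 -> 90
FD 7: (13,-33) -> (13,-26) [heading=90, move]
FD 18: (13,-26) -> (13,-8) [heading=90, move]
FD 3: (13,-8) -> (13,-5) [heading=90, move]
Final: pos=(13,-5), heading=90, 1 segment(s) drawn
Segments drawn: 1

Answer: 1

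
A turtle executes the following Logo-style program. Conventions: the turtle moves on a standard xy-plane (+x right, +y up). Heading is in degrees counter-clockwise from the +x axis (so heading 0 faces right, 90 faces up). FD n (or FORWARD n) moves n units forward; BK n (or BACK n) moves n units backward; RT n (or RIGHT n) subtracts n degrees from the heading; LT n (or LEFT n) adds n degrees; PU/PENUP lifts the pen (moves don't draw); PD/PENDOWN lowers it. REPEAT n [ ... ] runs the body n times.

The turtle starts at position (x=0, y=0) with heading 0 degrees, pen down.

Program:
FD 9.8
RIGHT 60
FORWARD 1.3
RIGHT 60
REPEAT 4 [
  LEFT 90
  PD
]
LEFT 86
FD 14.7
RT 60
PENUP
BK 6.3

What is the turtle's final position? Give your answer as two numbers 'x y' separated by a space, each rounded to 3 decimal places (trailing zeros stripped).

Executing turtle program step by step:
Start: pos=(0,0), heading=0, pen down
FD 9.8: (0,0) -> (9.8,0) [heading=0, draw]
RT 60: heading 0 -> 300
FD 1.3: (9.8,0) -> (10.45,-1.126) [heading=300, draw]
RT 60: heading 300 -> 240
REPEAT 4 [
  -- iteration 1/4 --
  LT 90: heading 240 -> 330
  PD: pen down
  -- iteration 2/4 --
  LT 90: heading 330 -> 60
  PD: pen down
  -- iteration 3/4 --
  LT 90: heading 60 -> 150
  PD: pen down
  -- iteration 4/4 --
  LT 90: heading 150 -> 240
  PD: pen down
]
LT 86: heading 240 -> 326
FD 14.7: (10.45,-1.126) -> (22.637,-9.346) [heading=326, draw]
RT 60: heading 326 -> 266
PU: pen up
BK 6.3: (22.637,-9.346) -> (23.076,-3.061) [heading=266, move]
Final: pos=(23.076,-3.061), heading=266, 3 segment(s) drawn

Answer: 23.076 -3.061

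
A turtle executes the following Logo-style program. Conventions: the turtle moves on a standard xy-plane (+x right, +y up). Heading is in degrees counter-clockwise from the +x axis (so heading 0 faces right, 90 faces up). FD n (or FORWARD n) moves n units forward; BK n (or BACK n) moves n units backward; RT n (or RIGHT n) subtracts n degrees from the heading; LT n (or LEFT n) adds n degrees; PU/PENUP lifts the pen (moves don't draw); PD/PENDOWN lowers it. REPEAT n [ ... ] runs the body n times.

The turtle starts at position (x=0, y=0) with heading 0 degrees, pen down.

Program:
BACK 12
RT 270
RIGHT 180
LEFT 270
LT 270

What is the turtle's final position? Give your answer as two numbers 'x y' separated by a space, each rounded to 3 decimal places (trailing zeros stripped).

Executing turtle program step by step:
Start: pos=(0,0), heading=0, pen down
BK 12: (0,0) -> (-12,0) [heading=0, draw]
RT 270: heading 0 -> 90
RT 180: heading 90 -> 270
LT 270: heading 270 -> 180
LT 270: heading 180 -> 90
Final: pos=(-12,0), heading=90, 1 segment(s) drawn

Answer: -12 0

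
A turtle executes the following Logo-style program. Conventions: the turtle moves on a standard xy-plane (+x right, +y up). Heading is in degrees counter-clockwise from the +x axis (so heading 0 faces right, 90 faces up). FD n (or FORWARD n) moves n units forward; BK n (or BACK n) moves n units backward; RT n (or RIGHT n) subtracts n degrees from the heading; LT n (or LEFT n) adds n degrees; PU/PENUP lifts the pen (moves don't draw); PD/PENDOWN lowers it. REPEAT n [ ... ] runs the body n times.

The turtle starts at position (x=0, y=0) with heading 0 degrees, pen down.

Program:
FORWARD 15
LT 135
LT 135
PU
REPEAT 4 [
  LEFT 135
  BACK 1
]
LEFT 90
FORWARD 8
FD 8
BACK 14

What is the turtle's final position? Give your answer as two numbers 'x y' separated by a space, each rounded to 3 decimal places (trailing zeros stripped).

Executing turtle program step by step:
Start: pos=(0,0), heading=0, pen down
FD 15: (0,0) -> (15,0) [heading=0, draw]
LT 135: heading 0 -> 135
LT 135: heading 135 -> 270
PU: pen up
REPEAT 4 [
  -- iteration 1/4 --
  LT 135: heading 270 -> 45
  BK 1: (15,0) -> (14.293,-0.707) [heading=45, move]
  -- iteration 2/4 --
  LT 135: heading 45 -> 180
  BK 1: (14.293,-0.707) -> (15.293,-0.707) [heading=180, move]
  -- iteration 3/4 --
  LT 135: heading 180 -> 315
  BK 1: (15.293,-0.707) -> (14.586,0) [heading=315, move]
  -- iteration 4/4 --
  LT 135: heading 315 -> 90
  BK 1: (14.586,0) -> (14.586,-1) [heading=90, move]
]
LT 90: heading 90 -> 180
FD 8: (14.586,-1) -> (6.586,-1) [heading=180, move]
FD 8: (6.586,-1) -> (-1.414,-1) [heading=180, move]
BK 14: (-1.414,-1) -> (12.586,-1) [heading=180, move]
Final: pos=(12.586,-1), heading=180, 1 segment(s) drawn

Answer: 12.586 -1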